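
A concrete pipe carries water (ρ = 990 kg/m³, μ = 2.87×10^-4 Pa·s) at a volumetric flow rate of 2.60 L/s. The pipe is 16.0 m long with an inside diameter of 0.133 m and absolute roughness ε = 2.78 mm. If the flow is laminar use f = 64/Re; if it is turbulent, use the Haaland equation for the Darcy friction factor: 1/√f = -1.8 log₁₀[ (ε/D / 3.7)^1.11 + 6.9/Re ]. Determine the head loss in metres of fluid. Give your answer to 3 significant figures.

h_f ≈ 0.0107 m

Q = 2.60 L/s = 2.60/1000 = 0.0026 m³/s.
Cross-sectional area A = πD²/4 = π(0.133)²/4 = 0.01389 m²; mean velocity V = Q/A = 0.0026/0.01389 = 0.1871 m/s.
Reynolds number Re = ρVD/μ = 990 · 0.1871 · 0.133 / 0.000287 = 8.586e+04.
Re > 4000 → turbulent. Relative roughness ε/D = 0.00278/0.133 = 0.0209. Haaland: 1/√f = -1.8 log₁₀[(0.0209/3.7)^1.11 + 6.9/8.586e+04] = -1.8 log₁₀[0.0032 + 8.04e-05] = 4.472, so f = 0.05.
Darcy-Weisbach: ΔP = f(L/D)(ρV²/2) = 0.05·(16/0.133)·(990·0.1871²/2) = 0.05·120.3·17.34 = 104.3 Pa.
Head loss h_f = ΔP/(ρg) = 104.3/(990·9.81) = 0.0107 m.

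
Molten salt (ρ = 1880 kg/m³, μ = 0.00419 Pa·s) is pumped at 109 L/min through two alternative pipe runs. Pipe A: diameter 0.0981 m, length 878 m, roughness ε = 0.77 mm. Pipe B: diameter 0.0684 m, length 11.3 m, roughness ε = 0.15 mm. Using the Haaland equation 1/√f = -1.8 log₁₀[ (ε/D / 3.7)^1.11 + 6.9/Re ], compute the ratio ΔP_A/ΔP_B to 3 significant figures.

Pipe A: V = Q/A = 0.001817/0.007558 = 0.2404 m/s; Re = 1.058e+04; ε/D = 0.00785; Haaland → f = 0.04046; ΔP_A = f(L/D)(ρV²/2) = 1.966e+04 Pa.
Pipe B: V = Q/A = 0.001817/0.003675 = 0.4944 m/s; Re = 1.517e+04; ε/D = 0.00219; Haaland → f = 0.03121; ΔP_B = f(L/D)(ρV²/2) = 1185 Pa.
ΔP_A/ΔP_B = 1.966e+04/1185 = 16.6.

ΔP_A/ΔP_B ≈ 16.6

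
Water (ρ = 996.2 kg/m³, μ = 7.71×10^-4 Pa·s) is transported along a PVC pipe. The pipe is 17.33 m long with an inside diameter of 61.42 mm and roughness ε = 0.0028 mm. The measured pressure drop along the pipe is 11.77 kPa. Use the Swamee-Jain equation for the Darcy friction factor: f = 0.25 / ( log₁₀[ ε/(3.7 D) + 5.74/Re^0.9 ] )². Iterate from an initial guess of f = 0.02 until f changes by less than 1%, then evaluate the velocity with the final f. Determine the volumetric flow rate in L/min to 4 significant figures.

Rearranging Darcy-Weisbach: V = √(2·ΔP·D/(f·L·ρ)). With ε/D = 2.8e-06/0.06142 = 4.56e-05, iterate starting from f = 0.02:
  f = 0.02 → V = √(2·1.177e+04·0.06142/(0.02·17.33·996.2)) = 2.046 m/s; Re = ρVD/μ = 1.624e+05; f → 0.01654
  f = 0.01654 → V = 2.25 m/s; Re = 1.785e+05; f → 0.01626
  f = 0.01626 → V = 2.269 m/s; Re = 1.801e+05; f → 0.01624
Converged (Δf/f < 1%). With the final f = 0.01624: V = √(2·1.177e+04·0.06142/(0.01624·17.33·996.2)) = 2.271 m/s.
Q = V·A = 2.271·(π/4·0.06142²) = 0.006728 m³/s = 403.7 L/min.

Q ≈ 403.7 L/min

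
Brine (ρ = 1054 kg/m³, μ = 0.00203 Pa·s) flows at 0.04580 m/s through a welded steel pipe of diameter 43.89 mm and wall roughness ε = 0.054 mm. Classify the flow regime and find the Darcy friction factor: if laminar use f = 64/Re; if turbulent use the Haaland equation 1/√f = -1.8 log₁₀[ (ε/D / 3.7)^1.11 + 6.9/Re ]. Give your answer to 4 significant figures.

Re = ρVD/μ = 1054·0.0458·0.04389/0.00203 = 1044.
Re < 2300 → laminar, so f = 64/Re = 0.06132 (roughness is irrelevant in laminar flow).

f ≈ 0.06132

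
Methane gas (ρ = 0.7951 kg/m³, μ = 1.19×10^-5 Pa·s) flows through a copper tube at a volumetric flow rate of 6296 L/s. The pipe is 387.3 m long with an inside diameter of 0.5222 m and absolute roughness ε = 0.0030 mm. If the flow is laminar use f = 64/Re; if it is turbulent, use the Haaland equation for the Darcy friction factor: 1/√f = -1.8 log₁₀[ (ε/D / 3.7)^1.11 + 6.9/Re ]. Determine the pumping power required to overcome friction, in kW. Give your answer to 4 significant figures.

P ≈ 18.67 kW

Q = 6296 L/s = 6296/1000 = 6.296 m³/s.
Cross-sectional area A = πD²/4 = π(0.5222)²/4 = 0.2142 m²; mean velocity V = Q/A = 6.296/0.2142 = 29.4 m/s.
Reynolds number Re = ρVD/μ = 0.7951 · 29.4 · 0.5222 / 1.19e-05 = 1.026e+06.
Re > 4000 → turbulent. Relative roughness ε/D = 3e-06/0.5222 = 5.74e-06. Haaland: 1/√f = -1.8 log₁₀[(5.74e-06/3.7)^1.11 + 6.9/1.026e+06] = -1.8 log₁₀[3.57e-07 + 6.73e-06] = 9.27, so f = 0.01164.
Darcy-Weisbach: ΔP = f(L/D)(ρV²/2) = 0.01164·(387.3/0.5222)·(0.7951·29.4²/2) = 0.01164·741.7·343.6 = 2965 Pa.
Pumping power P = QΔP = 6.296·2965 = 18670 W = 18.67 kW.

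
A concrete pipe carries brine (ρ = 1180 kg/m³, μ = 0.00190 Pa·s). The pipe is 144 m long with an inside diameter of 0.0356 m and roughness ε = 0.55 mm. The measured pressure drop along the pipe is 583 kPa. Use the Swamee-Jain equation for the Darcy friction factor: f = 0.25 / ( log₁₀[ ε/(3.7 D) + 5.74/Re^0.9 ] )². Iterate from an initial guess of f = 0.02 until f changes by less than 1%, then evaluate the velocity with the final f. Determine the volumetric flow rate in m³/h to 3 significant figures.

Q ≈ 8.31 m³/h

Rearranging Darcy-Weisbach: V = √(2·ΔP·D/(f·L·ρ)). With ε/D = 0.00055/0.0356 = 0.0154, iterate starting from f = 0.02:
  f = 0.02 → V = √(2·5.83e+05·0.0356/(0.02·144·1180)) = 3.495 m/s; Re = ρVD/μ = 7.727e+04; f → 0.04503
  f = 0.04503 → V = 2.329 m/s; Re = 5.149e+04; f → 0.04541
Converged (Δf/f < 1%). With the final f = 0.04541: V = √(2·5.83e+05·0.0356/(0.04541·144·1180)) = 2.319 m/s.
Q = V·A = 2.319·(π/4·0.0356²) = 0.002309 m³/s = 8.31 m³/h.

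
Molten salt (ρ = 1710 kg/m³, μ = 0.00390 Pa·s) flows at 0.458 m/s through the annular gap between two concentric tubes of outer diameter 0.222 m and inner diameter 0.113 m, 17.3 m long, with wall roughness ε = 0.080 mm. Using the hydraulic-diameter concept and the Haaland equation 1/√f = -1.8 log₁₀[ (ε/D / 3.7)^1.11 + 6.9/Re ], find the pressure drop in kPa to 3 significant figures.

Hydraulic diameter D_h = 4A/P = D_o - D_i = 0.222 - 0.113 = 0.109 m.
Re = ρVD_h/μ = 1710·0.458·0.109/0.0039 = 2.189e+04.
ε/D_h = 8e-05/0.109 = 0.000734; Haaland gives 1/√f = -1.8 log₁₀[7.77e-05+0.000315] = 6.13, so f = 0.02661.
ΔP = f(L/D_h)(ρV²/2) = 0.02661·17.3/0.109·179.3 = 757.4 Pa.
ΔP = 0.757 kPa.

ΔP ≈ 0.757 kPa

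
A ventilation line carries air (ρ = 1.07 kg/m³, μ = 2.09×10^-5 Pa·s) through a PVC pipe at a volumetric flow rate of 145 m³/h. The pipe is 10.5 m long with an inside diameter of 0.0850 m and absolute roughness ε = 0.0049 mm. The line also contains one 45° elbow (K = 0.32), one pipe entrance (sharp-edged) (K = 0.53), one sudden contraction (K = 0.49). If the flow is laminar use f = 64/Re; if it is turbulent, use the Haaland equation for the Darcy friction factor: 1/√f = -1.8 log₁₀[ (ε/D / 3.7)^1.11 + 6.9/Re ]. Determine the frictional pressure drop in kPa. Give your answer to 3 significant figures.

Q = 145 m³/h = 145/3600 = 0.04028 m³/s.
Cross-sectional area A = πD²/4 = π(0.085)²/4 = 0.005675 m²; mean velocity V = Q/A = 0.04028/0.005675 = 7.098 m/s.
Reynolds number Re = ρVD/μ = 1.07 · 7.098 · 0.085 / 2.09e-05 = 3.089e+04.
Re > 4000 → turbulent. Relative roughness ε/D = 4.9e-06/0.085 = 5.76e-05. Haaland: 1/√f = -1.8 log₁₀[(5.76e-05/3.7)^1.11 + 6.9/3.089e+04] = -1.8 log₁₀[4.61e-06 + 0.000223] = 6.556, so f = 0.02327.
Total minor-loss coefficient ΣK = 1·0.32 + 1·0.53 + 1·0.49 = 1.34.
ΔP = [f·L/D + ΣK]·(ρV²/2) = [0.02327·10.5/0.085 + 1.34]·(1.07·7.098²/2) = [2.874 + 1.34]·26.95 = 113.6 Pa.
ΔP = 113.6 Pa = 0.114 kPa.

ΔP ≈ 0.114 kPa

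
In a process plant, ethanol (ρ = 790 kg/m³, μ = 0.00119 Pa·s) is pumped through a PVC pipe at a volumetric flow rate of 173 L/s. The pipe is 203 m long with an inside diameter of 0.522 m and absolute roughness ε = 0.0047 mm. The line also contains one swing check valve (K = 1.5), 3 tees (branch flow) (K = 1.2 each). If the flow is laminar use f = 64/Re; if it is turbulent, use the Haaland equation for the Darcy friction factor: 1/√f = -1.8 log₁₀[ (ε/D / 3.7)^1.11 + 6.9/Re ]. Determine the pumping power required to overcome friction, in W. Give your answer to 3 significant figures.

Q = 173 L/s = 173/1000 = 0.173 m³/s.
Cross-sectional area A = πD²/4 = π(0.522)²/4 = 0.214 m²; mean velocity V = Q/A = 0.173/0.214 = 0.8084 m/s.
Reynolds number Re = ρVD/μ = 790 · 0.8084 · 0.522 / 0.00119 = 2.801e+05.
Re > 4000 → turbulent. Relative roughness ε/D = 4.7e-06/0.522 = 9e-06. Haaland: 1/√f = -1.8 log₁₀[(9e-06/3.7)^1.11 + 6.9/2.801e+05] = -1.8 log₁₀[5.87e-07 + 2.46e-05] = 8.277, so f = 0.0146.
Total minor-loss coefficient ΣK = 1·1.5 + 3·1.2 = 5.1.
ΔP = [f·L/D + ΣK]·(ρV²/2) = [0.0146·203/0.522 + 5.1]·(790·0.8084²/2) = [5.677 + 5.1]·258.1 = 2782 Pa.
Pumping power P = QΔP = 0.173·2782 = 481.2 W = 481 W.

P ≈ 481 W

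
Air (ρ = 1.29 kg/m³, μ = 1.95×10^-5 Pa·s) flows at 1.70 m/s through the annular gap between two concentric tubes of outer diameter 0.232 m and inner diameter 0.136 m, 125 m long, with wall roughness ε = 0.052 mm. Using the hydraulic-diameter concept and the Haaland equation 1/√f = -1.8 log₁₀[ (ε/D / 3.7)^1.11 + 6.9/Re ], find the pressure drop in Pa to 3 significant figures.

Hydraulic diameter D_h = 4A/P = D_o - D_i = 0.232 - 0.136 = 0.096 m.
Re = ρVD_h/μ = 1.29·1.7·0.096/1.95e-05 = 1.08e+04.
ε/D_h = 5.2e-05/0.096 = 0.000542; Haaland gives 1/√f = -1.8 log₁₀[5.54e-05+0.000639] = 5.685, so f = 0.03094.
ΔP = f(L/D_h)(ρV²/2) = 0.03094·125/0.096·1.864 = 75.1 Pa.

ΔP ≈ 75.1 Pa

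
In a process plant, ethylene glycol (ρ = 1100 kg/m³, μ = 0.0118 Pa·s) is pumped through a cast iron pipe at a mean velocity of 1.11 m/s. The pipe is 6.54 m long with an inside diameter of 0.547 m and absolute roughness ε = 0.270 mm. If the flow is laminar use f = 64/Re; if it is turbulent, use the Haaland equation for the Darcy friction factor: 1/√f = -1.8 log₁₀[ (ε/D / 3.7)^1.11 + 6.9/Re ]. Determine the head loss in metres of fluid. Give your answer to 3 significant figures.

h_f ≈ 0.0164 m

Reynolds number Re = ρVD/μ = 1100 · 1.11 · 0.547 / 0.0118 = 5.66e+04.
Re > 4000 → turbulent. Relative roughness ε/D = 0.00027/0.547 = 0.000494. Haaland: 1/√f = -1.8 log₁₀[(0.000494/3.7)^1.11 + 6.9/5.66e+04] = -1.8 log₁₀[5e-05 + 0.000122] = 6.776, so f = 0.02178.
Darcy-Weisbach: ΔP = f(L/D)(ρV²/2) = 0.02178·(6.54/0.547)·(1100·1.11²/2) = 0.02178·11.96·677.7 = 176.4 Pa.
Head loss h_f = ΔP/(ρg) = 176.4/(1100·9.81) = 0.0164 m.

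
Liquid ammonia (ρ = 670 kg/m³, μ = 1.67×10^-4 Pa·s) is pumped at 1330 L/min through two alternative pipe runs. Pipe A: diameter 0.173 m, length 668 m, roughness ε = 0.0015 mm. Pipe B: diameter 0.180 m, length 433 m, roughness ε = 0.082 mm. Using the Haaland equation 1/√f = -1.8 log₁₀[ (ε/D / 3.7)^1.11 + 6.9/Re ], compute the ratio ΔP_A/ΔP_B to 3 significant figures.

Pipe A: V = Q/A = 0.02217/0.02351 = 0.943 m/s; Re = 6.545e+05; ε/D = 8.67e-06; Haaland → f = 0.01257; ΔP_A = f(L/D)(ρV²/2) = 1.446e+04 Pa.
Pipe B: V = Q/A = 0.02217/0.02545 = 0.8711 m/s; Re = 6.291e+05; ε/D = 0.000456; Haaland → f = 0.01712; ΔP_B = f(L/D)(ρV²/2) = 1.047e+04 Pa.
ΔP_A/ΔP_B = 1.446e+04/1.047e+04 = 1.38.

ΔP_A/ΔP_B ≈ 1.38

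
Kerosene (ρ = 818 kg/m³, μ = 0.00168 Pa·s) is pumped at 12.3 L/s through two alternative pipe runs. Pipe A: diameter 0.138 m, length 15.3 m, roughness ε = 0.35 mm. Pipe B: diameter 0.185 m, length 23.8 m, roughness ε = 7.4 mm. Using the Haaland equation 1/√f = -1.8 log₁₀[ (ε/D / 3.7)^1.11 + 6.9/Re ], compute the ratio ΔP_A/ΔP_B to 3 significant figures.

Pipe A: V = Q/A = 0.0123/0.01496 = 0.8224 m/s; Re = 5.526e+04; ε/D = 0.00254; Haaland → f = 0.02727; ΔP_A = f(L/D)(ρV²/2) = 836.3 Pa.
Pipe B: V = Q/A = 0.0123/0.02688 = 0.4576 m/s; Re = 4.122e+04; ε/D = 0.04; Haaland → f = 0.06545; ΔP_B = f(L/D)(ρV²/2) = 721.1 Pa.
ΔP_A/ΔP_B = 836.3/721.1 = 1.16.

ΔP_A/ΔP_B ≈ 1.16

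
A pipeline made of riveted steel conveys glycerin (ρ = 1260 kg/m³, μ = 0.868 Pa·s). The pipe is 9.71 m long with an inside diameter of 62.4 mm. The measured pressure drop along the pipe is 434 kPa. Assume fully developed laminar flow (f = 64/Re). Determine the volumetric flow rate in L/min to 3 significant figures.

Q ≈ 1150 L/min

For laminar flow, f = 64/Re with Re = ρVD/μ, so Darcy-Weisbach reduces to ΔP = 32μLV/D². Solving for V: V = ΔP·D²/(32μL) = 4.34e+05·(0.0624)²/(32·0.868·9.71) = 6.266 m/s.
Check: Re = ρVD/μ = 1260·6.266·0.0624/0.868 = 567.6 < 2300, so the laminar assumption holds.
Q = V·A = 6.266·(π/4·0.0624²) = 0.01916 m³/s = 1150 L/min.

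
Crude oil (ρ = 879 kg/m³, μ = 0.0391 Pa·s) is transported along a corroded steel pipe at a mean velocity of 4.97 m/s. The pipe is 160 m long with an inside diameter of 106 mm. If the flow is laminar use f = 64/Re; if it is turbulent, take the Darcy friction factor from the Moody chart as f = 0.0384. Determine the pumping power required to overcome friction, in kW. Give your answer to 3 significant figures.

P ≈ 27.6 kW

Reynolds number Re = ρVD/μ = 879 · 4.97 · 0.106 / 0.0391 = 1.184e+04.
Re > 4000 → turbulent; use the Moody-chart value f = 0.0384.
Darcy-Weisbach: ΔP = f(L/D)(ρV²/2) = 0.0384·(160/0.106)·(879·4.97²/2) = 0.0384·1509·1.086e+04 = 6.292e+05 Pa.
Q = V·A = 4.97·0.008825 = 0.04386 m³/s.
Pumping power P = QΔP = 0.04386·6.292e+05 = 27600 W = 27.6 kW.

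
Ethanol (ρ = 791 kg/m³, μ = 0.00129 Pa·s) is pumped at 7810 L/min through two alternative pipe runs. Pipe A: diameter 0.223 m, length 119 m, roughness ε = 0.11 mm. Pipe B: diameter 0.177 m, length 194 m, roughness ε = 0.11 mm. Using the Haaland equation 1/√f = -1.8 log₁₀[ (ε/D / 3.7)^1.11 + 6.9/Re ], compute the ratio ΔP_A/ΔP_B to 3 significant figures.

ΔP_A/ΔP_B ≈ 0.187

Pipe A: V = Q/A = 0.1302/0.03906 = 3.333 m/s; Re = 4.557e+05; ε/D = 0.000493; Haaland → f = 0.01761; ΔP_A = f(L/D)(ρV²/2) = 4.128e+04 Pa.
Pipe B: V = Q/A = 0.1302/0.02461 = 5.29 m/s; Re = 5.741e+05; ε/D = 0.000621; Haaland → f = 0.01822; ΔP_B = f(L/D)(ρV²/2) = 2.21e+05 Pa.
ΔP_A/ΔP_B = 4.128e+04/2.21e+05 = 0.187.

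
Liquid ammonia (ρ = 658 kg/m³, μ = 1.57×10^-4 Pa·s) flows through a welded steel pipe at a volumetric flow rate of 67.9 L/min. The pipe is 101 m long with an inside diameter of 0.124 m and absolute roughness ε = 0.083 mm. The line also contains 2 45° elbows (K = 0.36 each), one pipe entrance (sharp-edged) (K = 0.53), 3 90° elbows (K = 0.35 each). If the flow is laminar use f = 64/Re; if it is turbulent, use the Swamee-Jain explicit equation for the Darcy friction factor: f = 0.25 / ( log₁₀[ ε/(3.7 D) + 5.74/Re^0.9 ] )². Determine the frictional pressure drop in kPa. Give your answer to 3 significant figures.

ΔP ≈ 0.0614 kPa

Q = 67.9 L/min = 67.9/60000 = 0.001132 m³/s.
Cross-sectional area A = πD²/4 = π(0.124)²/4 = 0.01208 m²; mean velocity V = Q/A = 0.001132/0.01208 = 0.09371 m/s.
Reynolds number Re = ρVD/μ = 658 · 0.09371 · 0.124 / 0.000157 = 4.87e+04.
Re > 4000 → turbulent. Relative roughness ε/D = 8.3e-05/0.124 = 0.000669. Swamee-Jain: f = 0.25/(log₁₀[0.000669/3.7 + 5.74/4.87e+04^0.9])² = 0.25/(log₁₀[0.000181 + 0.000347])² = 0.25/(-3.278)² = 0.02327.
Total minor-loss coefficient ΣK = 2·0.36 + 1·0.53 + 3·0.35 = 2.3.
ΔP = [f·L/D + ΣK]·(ρV²/2) = [0.02327·101/0.124 + 2.3]·(658·0.09371²/2) = [18.96 + 2.3]·2.889 = 61.41 Pa.
ΔP = 61.41 Pa = 0.0614 kPa.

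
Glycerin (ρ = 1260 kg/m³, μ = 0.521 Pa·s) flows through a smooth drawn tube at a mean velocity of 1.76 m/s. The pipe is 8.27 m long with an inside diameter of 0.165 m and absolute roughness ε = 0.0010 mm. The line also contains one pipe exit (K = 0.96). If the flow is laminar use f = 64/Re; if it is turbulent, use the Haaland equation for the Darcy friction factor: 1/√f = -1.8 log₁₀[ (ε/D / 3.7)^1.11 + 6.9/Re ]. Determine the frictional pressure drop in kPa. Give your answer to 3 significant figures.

ΔP ≈ 10.8 kPa

Reynolds number Re = ρVD/μ = 1260 · 1.76 · 0.165 / 0.521 = 702.3.
Re < 2300 → laminar flow, so f = 64/Re = 64/702.3 = 0.09113 (the turbulent correlation is not needed).
Total minor-loss coefficient ΣK = 1·0.96 = 0.96.
ΔP = [f·L/D + ΣK]·(ρV²/2) = [0.09113·8.27/0.165 + 0.96]·(1260·1.76²/2) = [4.567 + 0.96]·1951 = 1.079e+04 Pa.
ΔP = 1.079e+04 Pa = 10.8 kPa.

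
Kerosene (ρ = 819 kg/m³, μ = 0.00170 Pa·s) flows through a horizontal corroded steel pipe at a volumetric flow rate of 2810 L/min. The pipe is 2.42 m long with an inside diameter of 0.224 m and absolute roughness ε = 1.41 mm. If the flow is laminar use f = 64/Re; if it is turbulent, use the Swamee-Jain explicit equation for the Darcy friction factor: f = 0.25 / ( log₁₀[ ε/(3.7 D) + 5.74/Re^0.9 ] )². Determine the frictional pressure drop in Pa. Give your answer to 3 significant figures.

ΔP ≈ 209 Pa

Q = 2810 L/min = 2810/60000 = 0.04683 m³/s.
Cross-sectional area A = πD²/4 = π(0.224)²/4 = 0.03941 m²; mean velocity V = Q/A = 0.04683/0.03941 = 1.188 m/s.
Reynolds number Re = ρVD/μ = 819 · 1.188 · 0.224 / 0.0017 = 1.282e+05.
Re > 4000 → turbulent. Relative roughness ε/D = 0.00141/0.224 = 0.00629. Swamee-Jain: f = 0.25/(log₁₀[0.00629/3.7 + 5.74/1.282e+05^0.9])² = 0.25/(log₁₀[0.0017 + 0.000145])² = 0.25/(-2.734)² = 0.03345.
Darcy-Weisbach: ΔP = f(L/D)(ρV²/2) = 0.03345·(2.42/0.224)·(819·1.188²/2) = 0.03345·10.8·578.4 = 209 Pa.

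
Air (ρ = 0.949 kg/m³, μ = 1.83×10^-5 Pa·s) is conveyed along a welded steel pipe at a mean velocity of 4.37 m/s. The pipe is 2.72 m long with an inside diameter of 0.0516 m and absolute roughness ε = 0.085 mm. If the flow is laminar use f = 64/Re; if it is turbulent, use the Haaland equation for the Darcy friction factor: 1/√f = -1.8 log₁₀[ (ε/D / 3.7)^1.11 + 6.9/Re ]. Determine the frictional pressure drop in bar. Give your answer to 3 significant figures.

ΔP ≈ 1.53×10^-4 bar

Reynolds number Re = ρVD/μ = 0.949 · 4.37 · 0.0516 / 1.83e-05 = 1.169e+04.
Re > 4000 → turbulent. Relative roughness ε/D = 8.5e-05/0.0516 = 0.00165. Haaland: 1/√f = -1.8 log₁₀[(0.00165/3.7)^1.11 + 6.9/1.169e+04] = -1.8 log₁₀[0.000191 + 0.00059] = 5.594, so f = 0.03196.
Darcy-Weisbach: ΔP = f(L/D)(ρV²/2) = 0.03196·(2.72/0.0516)·(0.949·4.37²/2) = 0.03196·52.71·9.061 = 15.27 Pa.
ΔP = 15.27 Pa = 1.53×10^-4 bar.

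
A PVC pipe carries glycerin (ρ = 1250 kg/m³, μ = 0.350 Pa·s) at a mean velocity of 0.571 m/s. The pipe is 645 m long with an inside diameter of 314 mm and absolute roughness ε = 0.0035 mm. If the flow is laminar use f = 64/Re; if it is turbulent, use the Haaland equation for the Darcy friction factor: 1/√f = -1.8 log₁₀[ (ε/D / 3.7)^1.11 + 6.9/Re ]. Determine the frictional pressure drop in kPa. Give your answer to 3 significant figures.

ΔP ≈ 41.8 kPa

Reynolds number Re = ρVD/μ = 1250 · 0.571 · 0.314 / 0.35 = 640.3.
Re < 2300 → laminar flow, so f = 64/Re = 64/640.3 = 0.09995 (the turbulent correlation is not needed).
Darcy-Weisbach: ΔP = f(L/D)(ρV²/2) = 0.09995·(645/0.314)·(1250·0.571²/2) = 0.09995·2054·203.8 = 4.184e+04 Pa.
ΔP = 4.184e+04 Pa = 41.8 kPa.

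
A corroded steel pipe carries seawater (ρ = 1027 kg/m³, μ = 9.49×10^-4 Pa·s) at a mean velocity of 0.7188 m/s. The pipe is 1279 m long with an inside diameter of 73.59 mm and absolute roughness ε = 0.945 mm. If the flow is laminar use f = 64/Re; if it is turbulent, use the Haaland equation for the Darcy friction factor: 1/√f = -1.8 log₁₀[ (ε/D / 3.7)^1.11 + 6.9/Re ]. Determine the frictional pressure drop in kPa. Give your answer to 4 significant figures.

Reynolds number Re = ρVD/μ = 1027 · 0.7188 · 0.07359 / 0.000949 = 5.724e+04.
Re > 4000 → turbulent. Relative roughness ε/D = 0.000945/0.07359 = 0.0128. Haaland: 1/√f = -1.8 log₁₀[(0.0128/3.7)^1.11 + 6.9/5.724e+04] = -1.8 log₁₀[0.00186 + 0.000121] = 4.865, so f = 0.04225.
Darcy-Weisbach: ΔP = f(L/D)(ρV²/2) = 0.04225·(1279/0.07359)·(1027·0.7188²/2) = 0.04225·1.738e+04·265.3 = 1.948e+05 Pa.
ΔP = 1.948e+05 Pa = 194.8 kPa.

ΔP ≈ 194.8 kPa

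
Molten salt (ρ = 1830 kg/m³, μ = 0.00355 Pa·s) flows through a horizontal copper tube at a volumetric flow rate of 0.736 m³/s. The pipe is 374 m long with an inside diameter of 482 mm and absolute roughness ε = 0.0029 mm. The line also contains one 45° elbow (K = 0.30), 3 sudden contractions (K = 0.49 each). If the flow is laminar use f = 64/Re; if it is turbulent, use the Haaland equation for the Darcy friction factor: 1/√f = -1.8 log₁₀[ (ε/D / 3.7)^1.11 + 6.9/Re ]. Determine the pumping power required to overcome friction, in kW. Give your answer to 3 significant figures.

Cross-sectional area A = πD²/4 = π(0.482)²/4 = 0.1825 m²; mean velocity V = Q/A = 0.736/0.1825 = 4.034 m/s.
Reynolds number Re = ρVD/μ = 1830 · 4.034 · 0.482 / 0.00355 = 1.002e+06.
Re > 4000 → turbulent. Relative roughness ε/D = 2.9e-06/0.482 = 6.02e-06. Haaland: 1/√f = -1.8 log₁₀[(6.02e-06/3.7)^1.11 + 6.9/1.002e+06] = -1.8 log₁₀[3.75e-07 + 6.88e-06] = 9.25, so f = 0.01169.
Total minor-loss coefficient ΣK = 1·0.3 + 3·0.49 = 1.77.
ΔP = [f·L/D + ΣK]·(ρV²/2) = [0.01169·374/0.482 + 1.77]·(1830·4.034²/2) = [9.068 + 1.77]·1.489e+04 = 1.613e+05 Pa.
Pumping power P = QΔP = 0.736·1.613e+05 = 118800 W = 119 kW.

P ≈ 119 kW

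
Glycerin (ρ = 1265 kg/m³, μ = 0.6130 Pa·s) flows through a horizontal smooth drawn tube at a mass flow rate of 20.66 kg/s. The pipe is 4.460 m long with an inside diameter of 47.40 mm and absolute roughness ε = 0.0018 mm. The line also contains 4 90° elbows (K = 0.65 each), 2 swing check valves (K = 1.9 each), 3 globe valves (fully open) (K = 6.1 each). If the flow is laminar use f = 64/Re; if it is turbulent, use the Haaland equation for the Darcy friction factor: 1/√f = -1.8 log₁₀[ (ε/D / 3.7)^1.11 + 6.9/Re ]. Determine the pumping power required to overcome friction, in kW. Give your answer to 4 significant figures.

A = πD²/4 = π(0.0474)²/4 = 0.001765 m²; mean velocity V = ṁ/(ρA) = 20.66/(1265 · 0.001765) = 9.255 m/s.
Reynolds number Re = ρVD/μ = 1265 · 9.255 · 0.0474 / 0.613 = 905.3.
Re < 2300 → laminar flow, so f = 64/Re = 64/905.3 = 0.07069 (the turbulent correlation is not needed).
Total minor-loss coefficient ΣK = 4·0.65 + 2·1.9 + 3·6.1 = 24.7.
ΔP = [f·L/D + ΣK]·(ρV²/2) = [0.07069·4.46/0.0474 + 24.7]·(1265·9.255²/2) = [6.652 + 24.7]·5.418e+04 = 1.699e+06 Pa.
Q = ṁ/ρ = 20.66/1265 = 0.01633 m³/s.
Pumping power P = QΔP = 0.01633·1.699e+06 = 27743 W = 27.74 kW.

P ≈ 27.74 kW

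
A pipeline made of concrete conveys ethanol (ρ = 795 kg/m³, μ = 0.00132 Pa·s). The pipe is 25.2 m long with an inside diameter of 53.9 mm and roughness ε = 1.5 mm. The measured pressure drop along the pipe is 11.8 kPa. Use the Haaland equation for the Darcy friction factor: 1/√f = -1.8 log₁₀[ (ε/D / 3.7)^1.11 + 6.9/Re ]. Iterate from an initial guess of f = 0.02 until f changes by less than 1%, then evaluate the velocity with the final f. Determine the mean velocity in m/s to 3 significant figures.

V ≈ 1.06 m/s

Rearranging Darcy-Weisbach: V = √(2·ΔP·D/(f·L·ρ)). With ε/D = 0.0015/0.0539 = 0.0278, iterate starting from f = 0.02:
  f = 0.02 → V = √(2·1.18e+04·0.0539/(0.02·25.2·795)) = 1.782 m/s; Re = ρVD/μ = 5.784e+04; f → 0.05609
  f = 0.05609 → V = 1.064 m/s; Re = 3.454e+04; f → 0.05646
Converged (Δf/f < 1%). With the final f = 0.05646: V = √(2·1.18e+04·0.0539/(0.05646·25.2·795)) = 1.06 m/s.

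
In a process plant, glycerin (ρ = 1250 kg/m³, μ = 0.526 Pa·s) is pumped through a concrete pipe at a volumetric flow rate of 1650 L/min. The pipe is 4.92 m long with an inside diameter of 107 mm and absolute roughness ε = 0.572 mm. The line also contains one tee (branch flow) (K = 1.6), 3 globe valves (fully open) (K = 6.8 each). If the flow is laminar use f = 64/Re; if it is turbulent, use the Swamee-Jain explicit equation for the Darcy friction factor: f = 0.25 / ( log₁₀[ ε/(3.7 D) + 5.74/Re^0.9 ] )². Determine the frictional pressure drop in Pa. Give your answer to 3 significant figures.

Q = 1650 L/min = 1650/60000 = 0.0275 m³/s.
Cross-sectional area A = πD²/4 = π(0.107)²/4 = 0.008992 m²; mean velocity V = Q/A = 0.0275/0.008992 = 3.058 m/s.
Reynolds number Re = ρVD/μ = 1250 · 3.058 · 0.107 / 0.526 = 777.6.
Re < 2300 → laminar flow, so f = 64/Re = 64/777.6 = 0.0823 (the turbulent correlation is not needed).
Total minor-loss coefficient ΣK = 1·1.6 + 3·6.8 = 22.
ΔP = [f·L/D + ΣK]·(ρV²/2) = [0.0823·4.92/0.107 + 22]·(1250·3.058²/2) = [3.784 + 22]·5846 = 1.507e+05 Pa.

ΔP ≈ 151000 Pa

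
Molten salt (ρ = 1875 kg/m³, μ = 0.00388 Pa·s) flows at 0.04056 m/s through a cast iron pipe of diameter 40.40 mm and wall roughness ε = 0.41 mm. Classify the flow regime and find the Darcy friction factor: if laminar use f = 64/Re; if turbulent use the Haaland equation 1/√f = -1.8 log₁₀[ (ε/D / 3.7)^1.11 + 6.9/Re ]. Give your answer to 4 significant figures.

f ≈ 0.08082

Re = ρVD/μ = 1875·0.04056·0.0404/0.00388 = 791.9.
Re < 2300 → laminar, so f = 64/Re = 0.08082 (roughness is irrelevant in laminar flow).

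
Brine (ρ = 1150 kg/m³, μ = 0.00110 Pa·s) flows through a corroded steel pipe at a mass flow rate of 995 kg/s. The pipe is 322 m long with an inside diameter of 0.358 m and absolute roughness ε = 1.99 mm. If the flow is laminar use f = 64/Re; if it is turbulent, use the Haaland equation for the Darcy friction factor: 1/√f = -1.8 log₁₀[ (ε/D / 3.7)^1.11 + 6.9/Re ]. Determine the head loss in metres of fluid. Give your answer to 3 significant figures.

A = πD²/4 = π(0.358)²/4 = 0.1007 m²; mean velocity V = ṁ/(ρA) = 995/(1150 · 0.1007) = 8.595 m/s.
Reynolds number Re = ρVD/μ = 1150 · 8.595 · 0.358 / 0.0011 = 3.217e+06.
Re > 4000 → turbulent. Relative roughness ε/D = 0.00199/0.358 = 0.00556. Haaland: 1/√f = -1.8 log₁₀[(0.00556/3.7)^1.11 + 6.9/3.217e+06] = -1.8 log₁₀[0.000735 + 2.14e-06] = 5.639, so f = 0.03145.
Darcy-Weisbach: ΔP = f(L/D)(ρV²/2) = 0.03145·(322/0.358)·(1150·8.595²/2) = 0.03145·899.4·4.248e+04 = 1.202e+06 Pa.
Head loss h_f = ΔP/(ρg) = 1.202e+06/(1150·9.81) = 107 m.

h_f ≈ 107 m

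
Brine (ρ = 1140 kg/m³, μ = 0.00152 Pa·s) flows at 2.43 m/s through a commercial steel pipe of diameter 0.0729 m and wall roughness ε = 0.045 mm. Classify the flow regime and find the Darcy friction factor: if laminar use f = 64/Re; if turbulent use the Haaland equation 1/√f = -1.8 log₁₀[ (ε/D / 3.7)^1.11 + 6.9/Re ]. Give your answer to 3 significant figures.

Re = ρVD/μ = 1140·2.43·0.0729/0.00152 = 1.329e+05.
Re > 4000 → turbulent. ε/D = 4.5e-05/0.0729 = 0.000617; Haaland: 1/√f = -1.8 log₁₀[6.41e-05 + 5.19e-05] = 7.084, so f = 0.01993.

f ≈ 0.0199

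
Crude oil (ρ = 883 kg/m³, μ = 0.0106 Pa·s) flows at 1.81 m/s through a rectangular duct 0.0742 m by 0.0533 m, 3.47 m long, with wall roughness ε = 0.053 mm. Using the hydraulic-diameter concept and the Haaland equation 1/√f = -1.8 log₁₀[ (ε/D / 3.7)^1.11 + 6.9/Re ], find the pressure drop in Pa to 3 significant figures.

ΔP ≈ 2630 Pa

Hydraulic diameter D_h = 4A/P = 4·(0.0742·0.0533)/(2·(0.0742+0.0533)) = 0.01582/0.255 = 0.06204 m.
Re = ρVD_h/μ = 883·1.81·0.06204/0.0106 = 9354.
ε/D_h = 5.3e-05/0.06204 = 0.000854; Haaland gives 1/√f = -1.8 log₁₀[9.19e-05+0.000738] = 5.546, so f = 0.03251.
ΔP = f(L/D_h)(ρV²/2) = 0.03251·3.47/0.06204·1446 = 2630 Pa.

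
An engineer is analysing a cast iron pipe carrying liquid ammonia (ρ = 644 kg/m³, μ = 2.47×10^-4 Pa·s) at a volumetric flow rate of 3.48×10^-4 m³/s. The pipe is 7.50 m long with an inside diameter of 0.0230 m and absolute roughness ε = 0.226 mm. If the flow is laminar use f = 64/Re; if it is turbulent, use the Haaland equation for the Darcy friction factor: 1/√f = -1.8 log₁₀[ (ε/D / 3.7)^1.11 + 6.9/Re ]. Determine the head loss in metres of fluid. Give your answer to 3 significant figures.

Cross-sectional area A = πD²/4 = π(0.023)²/4 = 0.0004155 m²; mean velocity V = Q/A = 0.000348/0.0004155 = 0.8376 m/s.
Reynolds number Re = ρVD/μ = 644 · 0.8376 · 0.023 / 0.000247 = 5.023e+04.
Re > 4000 → turbulent. Relative roughness ε/D = 0.000226/0.023 = 0.00983. Haaland: 1/√f = -1.8 log₁₀[(0.00983/3.7)^1.11 + 6.9/5.023e+04] = -1.8 log₁₀[0.00138 + 0.000137] = 5.072, so f = 0.03887.
Darcy-Weisbach: ΔP = f(L/D)(ρV²/2) = 0.03887·(7.5/0.023)·(644·0.8376²/2) = 0.03887·326.1·225.9 = 2863 Pa.
Head loss h_f = ΔP/(ρg) = 2863/(644·9.81) = 0.453 m.

h_f ≈ 0.453 m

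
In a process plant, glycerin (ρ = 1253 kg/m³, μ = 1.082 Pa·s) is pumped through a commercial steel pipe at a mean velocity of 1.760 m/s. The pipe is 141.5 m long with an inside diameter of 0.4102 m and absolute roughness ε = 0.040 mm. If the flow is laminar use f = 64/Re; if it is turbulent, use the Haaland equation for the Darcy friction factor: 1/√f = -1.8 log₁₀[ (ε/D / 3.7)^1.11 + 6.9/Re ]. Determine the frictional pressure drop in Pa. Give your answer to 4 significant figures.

Reynolds number Re = ρVD/μ = 1253 · 1.76 · 0.4102 / 1.08 = 836.
Re < 2300 → laminar flow, so f = 64/Re = 64/836 = 0.07655 (the turbulent correlation is not needed).
Darcy-Weisbach: ΔP = f(L/D)(ρV²/2) = 0.07655·(141.5/0.4102)·(1253·1.76²/2) = 0.07655·345·1941 = 5.125e+04 Pa.

ΔP ≈ 51250 Pa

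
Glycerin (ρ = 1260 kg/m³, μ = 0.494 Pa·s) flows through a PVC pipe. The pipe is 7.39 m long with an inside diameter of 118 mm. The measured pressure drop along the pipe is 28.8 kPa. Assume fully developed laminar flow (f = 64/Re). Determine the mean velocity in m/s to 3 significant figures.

V ≈ 3.43 m/s

For laminar flow, f = 64/Re with Re = ρVD/μ, so Darcy-Weisbach reduces to ΔP = 32μLV/D². Solving for V: V = ΔP·D²/(32μL) = 2.88e+04·(0.118)²/(32·0.494·7.39) = 3.433 m/s.
Check: Re = ρVD/μ = 1260·3.433·0.118/0.494 = 1033 < 2300, so the laminar assumption holds.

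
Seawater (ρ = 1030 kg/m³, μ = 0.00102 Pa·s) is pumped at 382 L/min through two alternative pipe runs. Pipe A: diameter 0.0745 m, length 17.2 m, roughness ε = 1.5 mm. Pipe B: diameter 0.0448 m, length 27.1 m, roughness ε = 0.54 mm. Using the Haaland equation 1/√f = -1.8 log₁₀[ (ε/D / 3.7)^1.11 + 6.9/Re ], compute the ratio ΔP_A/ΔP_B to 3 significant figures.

Pipe A: V = Q/A = 0.006367/0.004359 = 1.461 m/s; Re = 1.099e+05; ε/D = 0.0201; Haaland → f = 0.0492; ΔP_A = f(L/D)(ρV²/2) = 1.248e+04 Pa.
Pipe B: V = Q/A = 0.006367/0.001576 = 4.039 m/s; Re = 1.827e+05; ε/D = 0.0121; Haaland → f = 0.04077; ΔP_B = f(L/D)(ρV²/2) = 2.072e+05 Pa.
ΔP_A/ΔP_B = 1.248e+04/2.072e+05 = 0.0602.

ΔP_A/ΔP_B ≈ 0.0602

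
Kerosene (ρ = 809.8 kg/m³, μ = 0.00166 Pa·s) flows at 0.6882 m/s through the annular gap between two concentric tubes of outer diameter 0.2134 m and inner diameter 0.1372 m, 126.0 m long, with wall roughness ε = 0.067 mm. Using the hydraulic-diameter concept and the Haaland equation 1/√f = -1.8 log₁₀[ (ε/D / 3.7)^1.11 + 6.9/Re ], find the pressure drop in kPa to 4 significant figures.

ΔP ≈ 8.279 kPa

Hydraulic diameter D_h = 4A/P = D_o - D_i = 0.2134 - 0.1372 = 0.0762 m.
Re = ρVD_h/μ = 809.8·0.6882·0.0762/0.00166 = 2.558e+04.
ε/D_h = 6.7e-05/0.0762 = 0.000879; Haaland gives 1/√f = -1.8 log₁₀[9.49e-05+0.00027] = 6.189, so f = 0.02611.
ΔP = f(L/D_h)(ρV²/2) = 0.02611·126/0.0762·191.8 = 8279 Pa.
ΔP = 8.279 kPa.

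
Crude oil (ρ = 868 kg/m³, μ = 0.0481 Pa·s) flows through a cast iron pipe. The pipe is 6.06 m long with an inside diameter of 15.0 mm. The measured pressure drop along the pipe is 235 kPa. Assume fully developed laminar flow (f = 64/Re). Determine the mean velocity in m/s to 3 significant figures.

For laminar flow, f = 64/Re with Re = ρVD/μ, so Darcy-Weisbach reduces to ΔP = 32μLV/D². Solving for V: V = ΔP·D²/(32μL) = 2.35e+05·(0.015)²/(32·0.0481·6.06) = 5.669 m/s.
Check: Re = ρVD/μ = 868·5.669·0.015/0.0481 = 1534 < 2300, so the laminar assumption holds.

V ≈ 5.67 m/s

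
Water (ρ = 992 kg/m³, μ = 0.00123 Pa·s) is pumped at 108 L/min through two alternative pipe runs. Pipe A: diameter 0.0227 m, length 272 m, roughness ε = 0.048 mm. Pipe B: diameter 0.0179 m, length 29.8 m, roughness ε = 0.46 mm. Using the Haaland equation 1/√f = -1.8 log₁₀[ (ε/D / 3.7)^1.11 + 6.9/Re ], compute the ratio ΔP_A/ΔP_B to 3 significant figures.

Pipe A: V = Q/A = 0.0018/0.0004047 = 4.448 m/s; Re = 8.143e+04; ε/D = 0.00211; Haaland → f = 0.02558; ΔP_A = f(L/D)(ρV²/2) = 3.007e+06 Pa.
Pipe B: V = Q/A = 0.0018/0.0002516 = 7.153 m/s; Re = 1.033e+05; ε/D = 0.0257; Haaland → f = 0.0541; ΔP_B = f(L/D)(ρV²/2) = 2.286e+06 Pa.
ΔP_A/ΔP_B = 3.007e+06/2.286e+06 = 1.32.

ΔP_A/ΔP_B ≈ 1.32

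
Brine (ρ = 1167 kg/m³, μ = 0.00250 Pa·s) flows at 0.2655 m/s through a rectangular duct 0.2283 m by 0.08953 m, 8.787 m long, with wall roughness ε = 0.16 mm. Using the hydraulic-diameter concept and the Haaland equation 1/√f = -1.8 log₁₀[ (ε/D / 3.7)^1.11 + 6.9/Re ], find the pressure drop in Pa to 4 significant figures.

ΔP ≈ 82.50 Pa

Hydraulic diameter D_h = 4A/P = 4·(0.2283·0.08953)/(2·(0.2283+0.08953)) = 0.08176/0.6357 = 0.1286 m.
Re = ρVD_h/μ = 1167·0.2655·0.1286/0.0025 = 1.594e+04.
ε/D_h = 0.00016/0.1286 = 0.00124; Haaland gives 1/√f = -1.8 log₁₀[0.000139+0.000433] = 5.836, so f = 0.02936.
ΔP = f(L/D_h)(ρV²/2) = 0.02936·8.787/0.1286·41.13 = 82.5 Pa.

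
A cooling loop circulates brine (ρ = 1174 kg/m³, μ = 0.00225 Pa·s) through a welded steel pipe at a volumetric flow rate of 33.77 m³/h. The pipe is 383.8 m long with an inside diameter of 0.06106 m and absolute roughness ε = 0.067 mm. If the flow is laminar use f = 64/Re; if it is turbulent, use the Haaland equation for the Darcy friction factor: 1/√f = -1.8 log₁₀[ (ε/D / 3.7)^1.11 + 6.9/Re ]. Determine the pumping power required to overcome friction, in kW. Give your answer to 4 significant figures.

Q = 33.77 m³/h = 33.77/3600 = 0.009381 m³/s.
Cross-sectional area A = πD²/4 = π(0.06106)²/4 = 0.002928 m²; mean velocity V = Q/A = 0.009381/0.002928 = 3.204 m/s.
Reynolds number Re = ρVD/μ = 1174 · 3.204 · 0.06106 / 0.00225 = 1.021e+05.
Re > 4000 → turbulent. Relative roughness ε/D = 6.7e-05/0.06106 = 0.0011. Haaland: 1/√f = -1.8 log₁₀[(0.0011/3.7)^1.11 + 6.9/1.021e+05] = -1.8 log₁₀[0.000121 + 6.76e-05] = 6.703, so f = 0.02226.
Darcy-Weisbach: ΔP = f(L/D)(ρV²/2) = 0.02226·(383.8/0.06106)·(1174·3.204²/2) = 0.02226·6286·6024 = 8.429e+05 Pa.
Pumping power P = QΔP = 0.009381·8.429e+05 = 7906.5 W = 7.907 kW.

P ≈ 7.907 kW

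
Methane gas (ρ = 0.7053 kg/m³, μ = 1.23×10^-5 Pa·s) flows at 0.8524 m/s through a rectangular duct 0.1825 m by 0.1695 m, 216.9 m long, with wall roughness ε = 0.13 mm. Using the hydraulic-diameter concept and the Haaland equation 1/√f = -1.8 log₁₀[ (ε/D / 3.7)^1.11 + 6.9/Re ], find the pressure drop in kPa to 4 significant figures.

ΔP ≈ 0.01046 kPa

Hydraulic diameter D_h = 4A/P = 4·(0.1825·0.1695)/(2·(0.1825+0.1695)) = 0.1237/0.704 = 0.1758 m.
Re = ρVD_h/μ = 0.7053·0.8524·0.1758/1.23e-05 = 8591.
ε/D_h = 0.00013/0.1758 = 0.00074; Haaland gives 1/√f = -1.8 log₁₀[7.83e-05+0.000803] = 5.499, so f = 0.03307.
ΔP = f(L/D_h)(ρV²/2) = 0.03307·216.9/0.1758·0.2562 = 10.46 Pa.
ΔP = 0.01046 kPa.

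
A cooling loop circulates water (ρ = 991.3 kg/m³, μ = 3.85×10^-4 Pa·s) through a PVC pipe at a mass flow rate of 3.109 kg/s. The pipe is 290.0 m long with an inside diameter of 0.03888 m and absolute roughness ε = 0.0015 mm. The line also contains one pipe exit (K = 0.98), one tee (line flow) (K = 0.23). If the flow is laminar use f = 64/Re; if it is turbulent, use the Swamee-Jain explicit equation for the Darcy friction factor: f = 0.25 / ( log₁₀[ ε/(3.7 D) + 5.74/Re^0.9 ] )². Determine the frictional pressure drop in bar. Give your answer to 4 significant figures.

A = πD²/4 = π(0.03888)²/4 = 0.001187 m²; mean velocity V = ṁ/(ρA) = 3.109/(991.3 · 0.001187) = 2.642 m/s.
Reynolds number Re = ρVD/μ = 991.3 · 2.642 · 0.03888 / 0.000385 = 2.645e+05.
Re > 4000 → turbulent. Relative roughness ε/D = 1.5e-06/0.03888 = 3.86e-05. Swamee-Jain: f = 0.25/(log₁₀[3.86e-05/3.7 + 5.74/2.645e+05^0.9])² = 0.25/(log₁₀[1.04e-05 + 7.56e-05])² = 0.25/(-4.065)² = 0.01513.
Total minor-loss coefficient ΣK = 1·0.98 + 1·0.23 = 1.21.
ΔP = [f·L/D + ΣK]·(ρV²/2) = [0.01513·290/0.03888 + 1.21]·(991.3·2.642²/2) = [112.8 + 1.21]·3459 = 3.945e+05 Pa.
ΔP = 3.945e+05 Pa = 3.945 bar.

ΔP ≈ 3.945 bar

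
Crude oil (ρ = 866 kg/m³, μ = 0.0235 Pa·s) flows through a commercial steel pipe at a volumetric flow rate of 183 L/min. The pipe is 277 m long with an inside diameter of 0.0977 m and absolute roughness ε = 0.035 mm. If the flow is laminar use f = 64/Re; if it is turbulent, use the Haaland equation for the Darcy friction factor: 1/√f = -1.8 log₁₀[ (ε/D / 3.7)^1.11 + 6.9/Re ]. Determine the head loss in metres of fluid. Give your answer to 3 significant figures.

h_f ≈ 1.05 m

Q = 183 L/min = 183/60000 = 0.00305 m³/s.
Cross-sectional area A = πD²/4 = π(0.0977)²/4 = 0.007497 m²; mean velocity V = Q/A = 0.00305/0.007497 = 0.4068 m/s.
Reynolds number Re = ρVD/μ = 866 · 0.4068 · 0.0977 / 0.0235 = 1465.
Re < 2300 → laminar flow, so f = 64/Re = 64/1465 = 0.04369 (the turbulent correlation is not needed).
Darcy-Weisbach: ΔP = f(L/D)(ρV²/2) = 0.04369·(277/0.0977)·(866·0.4068²/2) = 0.04369·2835·71.67 = 8878 Pa.
Head loss h_f = ΔP/(ρg) = 8878/(866·9.81) = 1.05 m.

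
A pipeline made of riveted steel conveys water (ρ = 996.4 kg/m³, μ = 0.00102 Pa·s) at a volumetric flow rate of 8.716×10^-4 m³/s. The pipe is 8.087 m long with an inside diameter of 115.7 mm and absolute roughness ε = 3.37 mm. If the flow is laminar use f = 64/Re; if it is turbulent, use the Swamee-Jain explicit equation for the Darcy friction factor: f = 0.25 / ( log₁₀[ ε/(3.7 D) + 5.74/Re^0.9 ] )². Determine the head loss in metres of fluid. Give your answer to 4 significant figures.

h_f ≈ 0.001490 m

Cross-sectional area A = πD²/4 = π(0.1157)²/4 = 0.01051 m²; mean velocity V = Q/A = 0.0008716/0.01051 = 0.0829 m/s.
Reynolds number Re = ρVD/μ = 996.4 · 0.0829 · 0.1157 / 0.00102 = 9370.
Re > 4000 → turbulent. Relative roughness ε/D = 0.00337/0.1157 = 0.0291. Swamee-Jain: f = 0.25/(log₁₀[0.0291/3.7 + 5.74/9370^0.9])² = 0.25/(log₁₀[0.00787 + 0.00153])² = 0.25/(-2.027)² = 0.06086.
Darcy-Weisbach: ΔP = f(L/D)(ρV²/2) = 0.06086·(8.087/0.1157)·(996.4·0.0829²/2) = 0.06086·69.9·3.424 = 14.56 Pa.
Head loss h_f = ΔP/(ρg) = 14.56/(996.4·9.81) = 0.001490 m.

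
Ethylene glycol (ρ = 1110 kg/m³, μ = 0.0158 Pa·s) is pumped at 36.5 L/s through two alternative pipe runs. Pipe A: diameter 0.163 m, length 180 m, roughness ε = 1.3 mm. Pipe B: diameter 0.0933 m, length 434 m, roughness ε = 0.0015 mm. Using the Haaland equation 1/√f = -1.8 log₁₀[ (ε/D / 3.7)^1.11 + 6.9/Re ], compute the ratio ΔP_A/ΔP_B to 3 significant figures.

ΔP_A/ΔP_B ≈ 0.0433

Pipe A: V = Q/A = 0.0365/0.02087 = 1.749 m/s; Re = 2.003e+04; ε/D = 0.00798; Haaland → f = 0.03824; ΔP_A = f(L/D)(ρV²/2) = 7.17e+04 Pa.
Pipe B: V = Q/A = 0.0365/0.006837 = 5.339 m/s; Re = 3.499e+04; ε/D = 1.61e-05; Haaland → f = 0.02251; ΔP_B = f(L/D)(ρV²/2) = 1.657e+06 Pa.
ΔP_A/ΔP_B = 7.17e+04/1.657e+06 = 0.0433.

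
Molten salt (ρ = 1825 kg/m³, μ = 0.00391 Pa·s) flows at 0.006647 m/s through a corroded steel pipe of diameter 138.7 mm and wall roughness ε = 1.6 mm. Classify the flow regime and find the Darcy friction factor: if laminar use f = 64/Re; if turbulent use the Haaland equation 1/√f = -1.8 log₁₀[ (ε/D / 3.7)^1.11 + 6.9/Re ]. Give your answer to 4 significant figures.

f ≈ 0.1487

Re = ρVD/μ = 1825·0.006647·0.1387/0.00391 = 430.3.
Re < 2300 → laminar, so f = 64/Re = 0.1487 (roughness is irrelevant in laminar flow).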